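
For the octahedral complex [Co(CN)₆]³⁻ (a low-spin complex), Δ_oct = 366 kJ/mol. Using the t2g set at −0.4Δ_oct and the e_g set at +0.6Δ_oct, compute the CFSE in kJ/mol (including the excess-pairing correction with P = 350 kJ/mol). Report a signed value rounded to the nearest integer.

Each CN⁻ contributes -1; 6 × (-1) = -6. With overall charge -3, Co is in the +3 oxidation state.
Co sits in group 9; removing 3 electrons leaves Co³⁺ with 9 − 3 = 6 d electrons.
The d⁶ electrons fill as t2g^6 e_g^0.
CFSE(orbital) = 6×(-0.4Δ_oct) + 0×(0.6Δ_oct) = -2.4Δ_oct; with Δ_oct = 366 kJ/mol that is -878 kJ/mol.
High-spin d⁶ would be t2g^4 e_g^2 with 1 pair; low-spin has 3, so 2 excess pairs cost +2P = +700 kJ/mol.
Combining: -878 + 700 = -178 kJ/mol.

-178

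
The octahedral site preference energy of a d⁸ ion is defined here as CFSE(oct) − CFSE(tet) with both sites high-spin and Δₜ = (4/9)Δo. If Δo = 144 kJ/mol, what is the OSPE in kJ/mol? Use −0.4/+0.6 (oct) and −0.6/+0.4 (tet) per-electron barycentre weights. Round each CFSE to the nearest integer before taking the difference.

-122

Octahedral (high-spin): t2g^6 e_g^2, CFSE = 6(−0.4) + 2(+0.6) = -1.2Δo = -1.2 × 144 = -173 kJ/mol.
Tetrahedral e^4 t2^4 gives -0.8Δₜ = -0.8 × (4/9) × 144 = -51 kJ/mol.
OSPE = CFSE(oct) − CFSE(tet) = -173 − (-51) = -122 kJ/mol.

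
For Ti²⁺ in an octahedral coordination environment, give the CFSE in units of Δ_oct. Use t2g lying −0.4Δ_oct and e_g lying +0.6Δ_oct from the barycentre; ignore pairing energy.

-0.8 Δ_oct

Ti is in group 4, so Ti²⁺ is d² (4 − 2 = 2).
For octahedral d² the high- and low-spin configurations coincide.
Configuration: t2g^2 e_g^0.
CFSE = 2(-0.4Δ_oct) + 0(0.6Δ_oct) = -0.8Δ_oct + 0.0Δ_oct = -0.8Δ_oct.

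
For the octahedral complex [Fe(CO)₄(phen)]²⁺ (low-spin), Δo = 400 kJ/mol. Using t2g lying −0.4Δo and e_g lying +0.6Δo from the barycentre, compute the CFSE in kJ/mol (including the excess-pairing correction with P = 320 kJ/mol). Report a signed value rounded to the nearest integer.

-320

Ligand charges: 4×(+0) from CO and 1×(+0) from phen sum to +0; with overall charge +2, Fe is +2.
Fe is in group 8, so Fe²⁺ is d⁶ (8 − 2 = 6).
The d⁶ electrons fill as t2g^6 e_g^0.
The orbital stabilization is -2.4Δo = -2.4 × 400 = -960 kJ/mol.
High-spin d⁶ would be t2g^4 e_g^2 with 1 pair; low-spin has 3, so 2 excess pairs cost +2P = +640 kJ/mol.
Net CFSE = -960 + 640 = -320 kJ/mol.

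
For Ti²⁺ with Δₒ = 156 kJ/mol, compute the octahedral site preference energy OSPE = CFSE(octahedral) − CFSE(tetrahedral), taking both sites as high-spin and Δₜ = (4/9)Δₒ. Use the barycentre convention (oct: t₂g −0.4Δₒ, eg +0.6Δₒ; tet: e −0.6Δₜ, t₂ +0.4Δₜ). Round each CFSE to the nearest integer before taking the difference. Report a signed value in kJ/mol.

Ti sits in group 4; removing 2 electrons leaves Ti²⁺ with 4 − 2 = 2 d electrons.
In an octahedral site d² (HS) is t₂g² eg⁰, giving CFSE(oct) = -0.8Δₒ = -125 kJ/mol.
Tetrahedral: e² t₂⁰, CFSE = 2(−0.6) + 0(+0.4) = -1.2Δₜ = -1.2 × (4/9) × 156 = -83 kJ/mol.
OSPE = CFSE(oct) − CFSE(tet) = -125 − (-83) = -42 kJ/mol.

-42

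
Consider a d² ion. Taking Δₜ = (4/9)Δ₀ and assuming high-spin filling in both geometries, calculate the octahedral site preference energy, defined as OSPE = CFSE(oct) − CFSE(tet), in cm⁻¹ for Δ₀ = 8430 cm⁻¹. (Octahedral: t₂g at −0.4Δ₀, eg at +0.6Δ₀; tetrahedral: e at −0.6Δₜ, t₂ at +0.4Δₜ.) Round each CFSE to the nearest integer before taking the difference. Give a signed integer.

-2248

In an octahedral site d² (HS) is t₂g² eg⁰, giving CFSE(oct) = -0.8Δ₀ = -6744 cm⁻¹.
Tetrahedral e² t₂⁰ gives -1.2Δₜ = -1.2 × (4/9) × 8430 = -4496 cm⁻¹.
OSPE = -6744 − (-4496) = -2248 cm⁻¹.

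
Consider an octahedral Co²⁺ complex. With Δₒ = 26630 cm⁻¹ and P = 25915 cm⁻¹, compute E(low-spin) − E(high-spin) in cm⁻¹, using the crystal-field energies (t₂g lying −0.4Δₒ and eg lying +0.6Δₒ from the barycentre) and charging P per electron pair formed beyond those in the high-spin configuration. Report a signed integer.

-715

Co sits in group 9; removing 2 electrons leaves Co²⁺ with 9 − 2 = 7 d electrons.
High-spin d⁷ fills as t₂g⁵ eg² with CFSE 5(−0.4) + 2(+0.6) = -0.8Δₒ = -21304 cm⁻¹.
Low-spin t₂g⁶ eg¹ gives -1.8Δₒ = -47934 cm⁻¹, but forming 1 extra pair costs 1P = 25915 cm⁻¹, so E(LS) = -47934 + 25915 = -22019 cm⁻¹.
E(LS) − E(HS) = -22019 − (-21304) = -715 cm⁻¹.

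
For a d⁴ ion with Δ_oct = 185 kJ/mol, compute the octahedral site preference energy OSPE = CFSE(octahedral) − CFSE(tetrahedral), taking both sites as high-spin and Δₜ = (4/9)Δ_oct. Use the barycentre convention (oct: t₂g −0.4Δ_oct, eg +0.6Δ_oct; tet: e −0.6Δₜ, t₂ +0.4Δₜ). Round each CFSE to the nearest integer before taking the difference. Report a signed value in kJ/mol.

In an octahedral site d⁴ (HS) is t2g^3 e_g^1, giving CFSE(oct) = -0.6Δ_oct = -111 kJ/mol.
Tetrahedral: e^2 t2^2, CFSE = 2(−0.6) + 2(+0.4) = -0.4Δₜ = -0.4 × (4/9) × 185 = -33 kJ/mol.
OSPE = CFSE(oct) − CFSE(tet) = -111 − (-33) = -78 kJ/mol.

-78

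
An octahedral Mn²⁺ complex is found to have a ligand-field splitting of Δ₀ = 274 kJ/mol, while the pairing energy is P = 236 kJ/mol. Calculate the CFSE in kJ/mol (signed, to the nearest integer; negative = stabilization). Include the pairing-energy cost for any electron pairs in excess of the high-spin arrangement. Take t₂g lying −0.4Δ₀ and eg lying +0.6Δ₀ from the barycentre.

-76

Mn²⁺: group 7, so d-count = 7 − 2 = 5.
With Δ₀ > P the complex is low-spin.
That gives t₂g⁵ eg⁰.
Orbital CFSE = -2.0Δ₀ = -2.0 × 274 = -548 kJ/mol.
Excess pairs vs high-spin: 2 − 0 = 2; pairing cost = +472 kJ/mol.
Net CFSE = -548 + 472 = -76 kJ/mol.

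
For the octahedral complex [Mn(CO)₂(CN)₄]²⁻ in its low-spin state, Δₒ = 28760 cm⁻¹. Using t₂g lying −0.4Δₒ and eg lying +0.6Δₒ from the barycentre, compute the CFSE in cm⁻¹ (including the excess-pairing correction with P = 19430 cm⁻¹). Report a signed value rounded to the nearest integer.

Ligand charges: 2×(+0) from CO and 4×(-1) from CN⁻ sum to -4; with overall charge -2, Mn is +2.
Mn²⁺: group 7, so d-count = 7 − 2 = 5.
The d⁵ electrons fill as t₂g⁵ eg⁰.
CFSE(orbital) = 5×(-0.4Δₒ) + 0×(0.6Δₒ) = -2.0Δₒ; with Δₒ = 28760 cm⁻¹ that is -57520 cm⁻¹.
High-spin d⁵ would be t₂g³ eg² with 0 pairs; low-spin has 2, so 2 excess pairs cost +2P = +38860 cm⁻¹.
Overall CFSE = -57520 + 38860 = -18660 cm⁻¹.

-18660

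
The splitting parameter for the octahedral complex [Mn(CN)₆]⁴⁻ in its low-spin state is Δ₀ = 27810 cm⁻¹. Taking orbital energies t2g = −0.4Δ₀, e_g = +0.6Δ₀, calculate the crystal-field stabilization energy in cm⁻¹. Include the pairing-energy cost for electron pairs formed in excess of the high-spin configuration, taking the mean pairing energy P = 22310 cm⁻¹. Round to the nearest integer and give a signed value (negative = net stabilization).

-11000

Each CN⁻ contributes -1; 6 × (-1) = -6. With overall charge -4, Mn is in the +2 oxidation state.
Group 7 minus oxidation state +2 gives a d⁵ configuration for Mn²⁺.
Configuration: t2g^5 e_g^0.
The orbital stabilization is -2.0Δ₀ = -2.0 × 27810 = -55620 cm⁻¹.
High-spin d⁵ would be t2g^3 e_g^2 with 0 pairs; low-spin has 2, so 2 excess pairs cost +2P = +44620 cm⁻¹.
Combining: -55620 + 44620 = -11000 cm⁻¹.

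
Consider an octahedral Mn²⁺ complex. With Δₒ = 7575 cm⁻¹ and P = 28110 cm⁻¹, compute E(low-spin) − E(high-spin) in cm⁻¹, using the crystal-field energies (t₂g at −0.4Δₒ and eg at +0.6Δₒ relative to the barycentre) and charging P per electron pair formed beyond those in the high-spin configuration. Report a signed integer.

41070

Mn is in group 7, so Mn²⁺ is d⁵ (7 − 2 = 5).
High-spin: t₂g³ eg², CFSE = 0.0Δₒ = 0 cm⁻¹.
Low-spin t₂g⁵ eg⁰ gives -2.0Δₒ = -15150 cm⁻¹, but forming 2 extra pairs costs 2P = 56220 cm⁻¹, so E(LS) = -15150 + 56220 = 41070 cm⁻¹.
E(LS) − E(HS) = 41070 − (0) = 41070 cm⁻¹.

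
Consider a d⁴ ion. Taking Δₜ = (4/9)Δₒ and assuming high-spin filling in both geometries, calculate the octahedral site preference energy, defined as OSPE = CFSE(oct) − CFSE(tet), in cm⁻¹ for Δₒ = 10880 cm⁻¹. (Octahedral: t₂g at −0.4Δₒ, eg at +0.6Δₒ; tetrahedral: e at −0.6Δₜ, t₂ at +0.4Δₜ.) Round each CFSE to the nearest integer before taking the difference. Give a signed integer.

-4594

Octahedral (high-spin): t2g^3 e_g^1, CFSE = 3(−0.4) + 1(+0.6) = -0.6Δₒ = -0.6 × 10880 = -6528 cm⁻¹.
In a tetrahedral site the filling is e^2 t2^2: CFSE(tet) = -0.4Δₜ = -0.4 × (4/9)(10880) = -1934 cm⁻¹.
OSPE = CFSE(oct) − CFSE(tet) = -6528 − (-1934) = -4594 cm⁻¹.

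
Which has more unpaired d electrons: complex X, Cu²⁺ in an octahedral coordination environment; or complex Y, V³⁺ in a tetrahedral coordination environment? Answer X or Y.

Y

X: Cu sits in group 11; removing 2 electrons leaves Cu²⁺ with 11 − 2 = 9 d electrons; t₂g⁶ eg³ → 1 unpaired.
Y: V sits in group 5; removing 3 electrons leaves V³⁺ with 5 − 3 = 2 d electrons; Tetrahedral splitting is small, so the complex is high-spin; e² t₂⁰ → 2 unpaired.
So Y has more unpaired electrons.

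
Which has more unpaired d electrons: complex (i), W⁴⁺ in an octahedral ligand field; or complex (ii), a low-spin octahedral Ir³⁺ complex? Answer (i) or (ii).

(i)

(i): W sits in group 6; removing 4 electrons leaves W⁴⁺ with 6 − 4 = 2 d electrons; t₂g² eg⁰ → 2 unpaired.
(ii): Ir is in group 9, so Ir³⁺ is d⁶ (9 − 3 = 6); t₂g⁶ eg⁰ → 0 unpaired.
So (i) has more unpaired electrons.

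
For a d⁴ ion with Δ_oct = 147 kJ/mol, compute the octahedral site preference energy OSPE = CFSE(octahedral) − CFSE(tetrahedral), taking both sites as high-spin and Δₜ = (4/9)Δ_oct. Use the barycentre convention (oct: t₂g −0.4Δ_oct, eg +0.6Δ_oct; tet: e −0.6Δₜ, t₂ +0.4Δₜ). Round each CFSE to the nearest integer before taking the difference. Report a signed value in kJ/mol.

In an octahedral site d⁴ (HS) is t₂g³ eg¹, giving CFSE(oct) = -0.6Δ_oct = -88 kJ/mol.
Tetrahedral: e² t₂², CFSE = 2(−0.6) + 2(+0.4) = -0.4Δₜ = -0.4 × (4/9) × 147 = -26 kJ/mol.
OSPE = CFSE(oct) − CFSE(tet) = -88 − (-26) = -62 kJ/mol.

-62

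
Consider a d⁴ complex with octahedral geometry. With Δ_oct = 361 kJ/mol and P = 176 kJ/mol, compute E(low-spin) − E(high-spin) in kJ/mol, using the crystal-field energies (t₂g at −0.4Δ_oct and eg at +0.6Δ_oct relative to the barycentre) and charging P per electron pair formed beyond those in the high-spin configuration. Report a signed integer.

-185

High-spin d⁴ fills as t₂g³ eg¹ with CFSE 3(−0.4) + 1(+0.6) = -0.6Δ_oct = -217 kJ/mol.
For low-spin the configuration is t₂g⁴ eg⁰: orbital energy -1.6 × 361 = -578 kJ/mol, and 1 additional pair relative to high-spin adds 176 kJ/mol, giving -402 kJ/mol.
The difference is -402 − (-217) = -185 kJ/mol, so low-spin lies lower.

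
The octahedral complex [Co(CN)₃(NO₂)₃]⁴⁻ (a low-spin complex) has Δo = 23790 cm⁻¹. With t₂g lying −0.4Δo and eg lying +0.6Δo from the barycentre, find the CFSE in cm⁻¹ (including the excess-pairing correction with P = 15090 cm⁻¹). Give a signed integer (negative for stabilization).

Ligand charges: 3×(-1) from CN⁻ and 3×(-1) from NO₂⁻ sum to -6; with overall charge -4, Co is +2.
Co is in group 9, so Co²⁺ is d⁷ (9 − 2 = 7).
Configuration: t₂g⁶ eg¹.
CFSE(orbital) = 6×(-0.4Δo) + 1×(0.6Δo) = -1.8Δo; with Δo = 23790 cm⁻¹ that is -42822 cm⁻¹.
High-spin d⁷ would be t₂g⁵ eg² with 2 pairs; low-spin has 3, so 1 excess pair costs +1P = +15090 cm⁻¹.
Net CFSE = -42822 + 15090 = -27732 cm⁻¹.

-27732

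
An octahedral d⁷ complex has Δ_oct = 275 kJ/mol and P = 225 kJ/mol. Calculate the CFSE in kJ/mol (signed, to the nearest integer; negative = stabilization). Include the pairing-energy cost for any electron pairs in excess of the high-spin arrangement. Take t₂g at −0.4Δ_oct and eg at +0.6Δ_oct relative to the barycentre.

Δ_oct > P, so pairing is preferred: the ground state is low-spin.
Configuration: t₂g⁶ eg¹.
Orbital CFSE = -1.8Δ_oct = -1.8 × 275 = -495 kJ/mol.
Excess pairs vs high-spin: 3 − 2 = 1; pairing cost = +225 kJ/mol.
Net CFSE = -495 + 225 = -270 kJ/mol.

-270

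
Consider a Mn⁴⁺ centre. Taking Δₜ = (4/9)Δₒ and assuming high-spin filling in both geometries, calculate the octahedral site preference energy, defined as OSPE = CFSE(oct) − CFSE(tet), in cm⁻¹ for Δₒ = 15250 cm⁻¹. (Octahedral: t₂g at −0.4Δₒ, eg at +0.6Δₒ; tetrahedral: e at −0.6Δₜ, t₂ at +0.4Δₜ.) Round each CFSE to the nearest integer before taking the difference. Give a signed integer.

Mn⁴⁺: group 7, so d-count = 7 − 4 = 3.
Octahedral high-spin t2g^3 e_g^0: CFSE = -1.2 × 15250 = -18300 cm⁻¹.
Tetrahedral e^2 t2^1 gives -0.8Δₜ = -0.8 × (4/9) × 15250 = -5422 cm⁻¹.
Subtracting, OSPE = -18300 − (-5422) = -12878 cm⁻¹.

-12878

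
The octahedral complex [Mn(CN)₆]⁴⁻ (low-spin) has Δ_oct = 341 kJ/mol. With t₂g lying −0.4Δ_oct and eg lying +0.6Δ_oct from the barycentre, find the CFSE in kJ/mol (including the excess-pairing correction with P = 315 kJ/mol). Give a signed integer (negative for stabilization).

Each CN⁻ contributes -1; 6 × (-1) = -6. With overall charge -4, Mn is in the +2 oxidation state.
Mn sits in group 7; removing 2 electrons leaves Mn²⁺ with 7 − 2 = 5 d electrons.
Electron filling gives t₂g⁵ eg⁰.
Orbital CFSE = 5(-0.4) + 0(0.6) = -2.0Δ_oct = -2.0 × 341 = -682 kJ/mol.
Relative to high-spin t₂g³ eg² (0 paired), the low-spin configuration has 2 additional pairs, contributing +2 × 315 = +630 kJ/mol.
Overall CFSE = -682 + 630 = -52 kJ/mol.

-52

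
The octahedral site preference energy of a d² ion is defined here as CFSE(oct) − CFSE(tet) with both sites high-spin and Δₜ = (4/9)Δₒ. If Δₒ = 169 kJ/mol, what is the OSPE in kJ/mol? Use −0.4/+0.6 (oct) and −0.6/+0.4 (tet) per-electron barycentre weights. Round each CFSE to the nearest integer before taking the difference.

-45

Octahedral (high-spin): t₂g² eg⁰, CFSE = 2(−0.4) + 0(+0.6) = -0.8Δₒ = -0.8 × 169 = -135 kJ/mol.
Tetrahedral: e² t₂⁰, CFSE = 2(−0.6) + 0(+0.4) = -1.2Δₜ = -1.2 × (4/9) × 169 = -90 kJ/mol.
Subtracting, OSPE = -135 − (-90) = -45 kJ/mol.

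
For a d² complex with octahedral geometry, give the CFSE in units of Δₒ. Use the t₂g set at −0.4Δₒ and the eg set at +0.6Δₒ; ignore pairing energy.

Configuration: t₂g² eg⁰.
CFSE = 2(-0.4Δₒ) + 0(0.6Δₒ) = -0.8Δₒ + 0.0Δₒ = -0.8Δₒ.

-0.8 Δₒ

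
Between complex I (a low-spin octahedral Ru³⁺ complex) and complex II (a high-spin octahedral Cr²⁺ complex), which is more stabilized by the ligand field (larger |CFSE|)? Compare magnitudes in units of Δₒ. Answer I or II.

I: Ru³⁺: group 8, so d-count = 8 − 3 = 5; t2g^5 e_g^0, CFSE = -2.0Δₒ.
II: Cr sits in group 6; removing 2 electrons leaves Cr²⁺ with 6 − 2 = 4 d electrons; t₂g³ eg¹, CFSE = -0.6Δₒ.
So I has the larger |CFSE|.

I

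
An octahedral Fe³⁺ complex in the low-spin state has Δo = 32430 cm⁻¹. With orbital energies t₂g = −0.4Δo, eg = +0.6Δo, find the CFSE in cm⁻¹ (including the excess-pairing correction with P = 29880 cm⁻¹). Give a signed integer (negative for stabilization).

Fe sits in group 8; removing 3 electrons leaves Fe³⁺ with 8 − 3 = 5 d electrons.
The d⁵ electrons fill as t₂g⁵ eg⁰.
Orbital CFSE = 5(-0.4) + 0(0.6) = -2.0Δo = -2.0 × 32430 = -64860 cm⁻¹.
High-spin d⁵ would be t₂g³ eg² with 0 pairs; low-spin has 2, so 2 excess pairs cost +2P = +59760 cm⁻¹.
Net CFSE = -64860 + 59760 = -5100 cm⁻¹.

-5100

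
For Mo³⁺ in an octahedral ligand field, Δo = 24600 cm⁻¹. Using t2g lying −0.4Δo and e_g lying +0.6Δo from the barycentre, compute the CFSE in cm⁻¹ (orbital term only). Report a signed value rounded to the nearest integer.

-29520

Group 6 minus oxidation state +3 gives a d³ configuration for Mo³⁺.
Configuration: t2g^3 e_g^0.
CFSE(orbital) = 3×(-0.4Δo) + 0×(0.6Δo) = -1.2Δo; with Δo = 24600 cm⁻¹ that is -29520 cm⁻¹.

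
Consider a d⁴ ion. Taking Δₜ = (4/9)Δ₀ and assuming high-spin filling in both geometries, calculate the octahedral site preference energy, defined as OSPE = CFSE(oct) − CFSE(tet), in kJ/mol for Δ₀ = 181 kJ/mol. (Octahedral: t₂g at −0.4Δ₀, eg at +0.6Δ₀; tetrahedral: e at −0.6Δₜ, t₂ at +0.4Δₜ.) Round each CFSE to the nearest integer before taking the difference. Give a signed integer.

-77

Octahedral (high-spin): t₂g³ eg¹, CFSE = 3(−0.4) + 1(+0.6) = -0.6Δ₀ = -0.6 × 181 = -109 kJ/mol.
In a tetrahedral site the filling is e² t₂²: CFSE(tet) = -0.4Δₜ = -0.4 × (4/9)(181) = -32 kJ/mol.
OSPE = CFSE(oct) − CFSE(tet) = -109 − (-32) = -77 kJ/mol.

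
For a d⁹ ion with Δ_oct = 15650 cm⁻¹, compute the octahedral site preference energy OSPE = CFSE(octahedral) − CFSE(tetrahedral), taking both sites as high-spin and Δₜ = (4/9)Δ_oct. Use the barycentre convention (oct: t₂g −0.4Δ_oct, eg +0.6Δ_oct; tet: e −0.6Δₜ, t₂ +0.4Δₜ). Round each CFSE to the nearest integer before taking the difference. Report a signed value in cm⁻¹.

Octahedral (high-spin): t₂g⁶ eg³, CFSE = 6(−0.4) + 3(+0.6) = -0.6Δ_oct = -0.6 × 15650 = -9390 cm⁻¹.
Tetrahedral e⁴ t₂⁵ gives -0.4Δₜ = -0.4 × (4/9) × 15650 = -2782 cm⁻¹.
OSPE = -9390 − (-2782) = -6608 cm⁻¹.

-6608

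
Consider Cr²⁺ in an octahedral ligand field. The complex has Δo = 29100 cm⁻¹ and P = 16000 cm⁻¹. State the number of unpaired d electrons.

2

Cr sits in group 6; removing 2 electrons leaves Cr²⁺ with 6 − 2 = 4 d electrons.
Since Δo = 29100 cm⁻¹ > P = 16000 cm⁻¹, the complex adopts the low-spin configuration.
That gives t₂g⁴ eg⁰.
Unpaired electrons: 2.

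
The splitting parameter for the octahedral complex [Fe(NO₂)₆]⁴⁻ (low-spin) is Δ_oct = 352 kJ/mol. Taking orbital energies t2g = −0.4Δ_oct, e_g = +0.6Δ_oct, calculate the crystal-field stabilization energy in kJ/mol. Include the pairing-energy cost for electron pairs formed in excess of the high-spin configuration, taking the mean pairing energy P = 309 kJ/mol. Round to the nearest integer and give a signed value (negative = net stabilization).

-227

Each NO₂⁻ contributes -1; 6 × (-1) = -6. With overall charge -4, Fe is in the +2 oxidation state.
Fe sits in group 8; removing 2 electrons leaves Fe²⁺ with 8 − 2 = 6 d electrons.
Configuration: t2g^6 e_g^0.
The orbital stabilization is -2.4Δ_oct = -2.4 × 352 = -845 kJ/mol.
Pairing penalty: 3 pairs vs 1 in the high-spin reference → 2 extra × P = 618 kJ/mol.
Net CFSE = -845 + 618 = -227 kJ/mol.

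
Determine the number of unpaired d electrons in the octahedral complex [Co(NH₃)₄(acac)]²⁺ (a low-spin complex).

0

Ligand charges: 4×(+0) from NH₃ and 1×(-1) from acac⁻ sum to -1; with overall charge +2, Co is +3.
Co³⁺: group 9, so d-count = 9 − 3 = 6.
Configuration: t₂g⁶ eg⁰, giving 0 unpaired electrons.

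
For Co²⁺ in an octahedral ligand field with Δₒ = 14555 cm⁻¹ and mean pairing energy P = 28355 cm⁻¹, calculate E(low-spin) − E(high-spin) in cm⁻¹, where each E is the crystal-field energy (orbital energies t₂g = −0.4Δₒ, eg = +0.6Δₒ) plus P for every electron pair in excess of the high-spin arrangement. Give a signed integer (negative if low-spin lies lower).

13800

Co sits in group 9; removing 2 electrons leaves Co²⁺ with 9 − 2 = 7 d electrons.
In the high-spin limit (t₂g⁵ eg²) the orbital term is -0.8Δₒ = -11644 cm⁻¹, with no excess pairing.
For low-spin the configuration is t₂g⁶ eg¹: orbital energy -1.8 × 14555 = -26199 cm⁻¹, and 1 additional pair relative to high-spin adds 28355 cm⁻¹, giving 2156 cm⁻¹.
The difference is 2156 − (-11644) = 13800 cm⁻¹, so high-spin lies lower.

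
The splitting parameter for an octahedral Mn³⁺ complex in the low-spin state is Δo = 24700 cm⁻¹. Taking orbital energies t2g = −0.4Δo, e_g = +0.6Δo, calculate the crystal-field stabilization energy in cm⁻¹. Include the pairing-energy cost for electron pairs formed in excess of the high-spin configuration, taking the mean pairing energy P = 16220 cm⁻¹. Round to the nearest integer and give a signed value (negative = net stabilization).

-23300

Mn³⁺: group 7, so d-count = 7 − 3 = 4.
The d⁴ electrons fill as t2g^4 e_g^0.
CFSE(orbital) = 4×(-0.4Δo) + 0×(0.6Δo) = -1.6Δo; with Δo = 24700 cm⁻¹ that is -39520 cm⁻¹.
Relative to high-spin t2g^3 e_g^1 (0 paired), the low-spin configuration has 1 additional pair, contributing +1 × 16220 = +16220 cm⁻¹.
Combining: -39520 + 16220 = -23300 cm⁻¹.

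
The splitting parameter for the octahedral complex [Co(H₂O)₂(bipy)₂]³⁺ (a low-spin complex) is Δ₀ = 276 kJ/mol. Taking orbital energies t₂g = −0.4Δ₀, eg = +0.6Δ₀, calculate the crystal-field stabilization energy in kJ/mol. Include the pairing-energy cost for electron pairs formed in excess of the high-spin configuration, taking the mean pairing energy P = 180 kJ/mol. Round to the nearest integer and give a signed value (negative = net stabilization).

Ligand charges: 2×(+0) from H₂O and 2×(+0) from bipy sum to +0; with overall charge +3, Co is +3.
Co sits in group 9; removing 3 electrons leaves Co³⁺ with 9 − 3 = 6 d electrons.
Configuration: t₂g⁶ eg⁰.
Orbital CFSE = 6(-0.4) + 0(0.6) = -2.4Δ₀ = -2.4 × 276 = -662 kJ/mol.
High-spin d⁶ would be t₂g⁴ eg² with 1 pair; low-spin has 3, so 2 excess pairs cost +2P = +360 kJ/mol.
Combining: -662 + 360 = -302 kJ/mol.

-302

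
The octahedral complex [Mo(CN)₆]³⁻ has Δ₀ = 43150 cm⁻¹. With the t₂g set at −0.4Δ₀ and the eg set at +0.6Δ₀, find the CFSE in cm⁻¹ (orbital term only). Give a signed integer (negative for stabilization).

Each CN⁻ contributes -1; 6 × (-1) = -6. With overall charge -3, Mo is in the +3 oxidation state.
Mo³⁺: group 6, so d-count = 6 − 3 = 3.
The d³ electrons fill as t₂g³ eg⁰.
The orbital stabilization is -1.2Δ₀ = -1.2 × 43150 = -51780 cm⁻¹.

-51780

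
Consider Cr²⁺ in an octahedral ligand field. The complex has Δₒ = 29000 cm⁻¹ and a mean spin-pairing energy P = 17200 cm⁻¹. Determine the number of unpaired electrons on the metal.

Group 6 minus oxidation state +2 gives a d⁴ configuration for Cr²⁺.
With Δₒ > P the complex is low-spin.
That gives t₂g⁴ eg⁰.
Unpaired electrons: 2.

2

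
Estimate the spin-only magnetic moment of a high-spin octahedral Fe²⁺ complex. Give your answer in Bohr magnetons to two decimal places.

Group 8 minus oxidation state +2 gives a d⁶ configuration for Fe²⁺.
Configuration: t₂g⁴ eg² → 4 unpaired electrons.
μ(spin-only) = √[4(4+2)] = √24 ≈ 4.90 Bohr magnetons.

4.90 Bohr magnetons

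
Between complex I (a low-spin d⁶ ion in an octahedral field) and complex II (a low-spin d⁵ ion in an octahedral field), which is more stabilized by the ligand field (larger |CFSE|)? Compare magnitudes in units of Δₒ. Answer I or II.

I

I: t₂g⁶ eg⁰, CFSE = -2.4Δₒ.
II: t₂g⁵ eg⁰, CFSE = -2.0Δₒ.
So I has the larger |CFSE|.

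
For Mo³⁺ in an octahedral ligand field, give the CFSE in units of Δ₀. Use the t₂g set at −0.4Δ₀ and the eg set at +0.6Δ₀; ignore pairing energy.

-1.2 Δ₀

Mo is in group 6, so Mo³⁺ is d³ (6 − 3 = 3).
For octahedral d³ the high- and low-spin configurations coincide.
Configuration: t₂g³ eg⁰.
CFSE = 3(-0.4Δ₀) + 0(0.6Δ₀) = -1.2Δ₀ + 0.0Δ₀ = -1.2Δ₀.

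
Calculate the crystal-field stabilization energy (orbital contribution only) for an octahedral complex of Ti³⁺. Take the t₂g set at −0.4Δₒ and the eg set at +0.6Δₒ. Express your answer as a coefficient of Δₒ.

Group 4 minus oxidation state +3 gives a d¹ configuration for Ti³⁺.
For octahedral d¹ the high- and low-spin configurations coincide.
Configuration: t₂g¹ eg⁰.
CFSE = 1(-0.4Δₒ) + 0(0.6Δₒ) = -0.4Δₒ + 0.0Δₒ = -0.4Δₒ.

-0.4 Δₒ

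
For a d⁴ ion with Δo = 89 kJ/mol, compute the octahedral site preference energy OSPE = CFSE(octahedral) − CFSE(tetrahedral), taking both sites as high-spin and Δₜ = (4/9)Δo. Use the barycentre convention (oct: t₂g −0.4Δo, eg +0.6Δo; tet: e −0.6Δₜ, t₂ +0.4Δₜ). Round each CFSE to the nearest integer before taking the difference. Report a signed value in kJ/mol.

In an octahedral site d⁴ (HS) is t₂g³ eg¹, giving CFSE(oct) = -0.6Δo = -53 kJ/mol.
Tetrahedral e² t₂² gives -0.4Δₜ = -0.4 × (4/9) × 89 = -16 kJ/mol.
Subtracting, OSPE = -53 − (-16) = -37 kJ/mol.

-37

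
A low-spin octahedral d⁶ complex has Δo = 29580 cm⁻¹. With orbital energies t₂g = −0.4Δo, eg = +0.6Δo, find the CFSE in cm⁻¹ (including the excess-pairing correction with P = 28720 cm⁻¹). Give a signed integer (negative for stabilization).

Electron filling gives t₂g⁶ eg⁰.
Orbital CFSE = 6(-0.4) + 0(0.6) = -2.4Δo = -2.4 × 29580 = -70992 cm⁻¹.
Pairing penalty: 3 pairs vs 1 in the high-spin reference → 2 extra × P = 57440 cm⁻¹.
Combining: -70992 + 57440 = -13552 cm⁻¹.

-13552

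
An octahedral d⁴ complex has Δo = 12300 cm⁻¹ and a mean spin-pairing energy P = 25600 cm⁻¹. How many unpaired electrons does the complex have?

Here Δo < P (12300 < 25600), so the high-spin state is favoured.
That gives t₂g³ eg¹.
Unpaired electrons: 4.

4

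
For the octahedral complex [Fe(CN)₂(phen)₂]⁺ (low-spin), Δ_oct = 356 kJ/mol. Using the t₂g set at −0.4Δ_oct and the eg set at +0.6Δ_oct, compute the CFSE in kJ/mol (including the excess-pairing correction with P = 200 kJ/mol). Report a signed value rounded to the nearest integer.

Ligand charges: 2×(-1) from CN⁻ and 2×(+0) from phen sum to -2; with overall charge +1, Fe is +3.
Fe is in group 8, so Fe³⁺ is d⁵ (8 − 3 = 5).
Electron filling gives t₂g⁵ eg⁰.
Orbital CFSE = 5(-0.4) + 0(0.6) = -2.0Δ_oct = -2.0 × 356 = -712 kJ/mol.
Relative to high-spin t₂g³ eg² (0 paired), the low-spin configuration has 2 additional pairs, contributing +2 × 200 = +400 kJ/mol.
Overall CFSE = -712 + 400 = -312 kJ/mol.

-312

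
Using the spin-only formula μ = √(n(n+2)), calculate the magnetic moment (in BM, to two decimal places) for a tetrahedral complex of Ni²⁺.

Ni sits in group 10; removing 2 electrons leaves Ni²⁺ with 10 − 2 = 8 d electrons.
With tetrahedral geometry the complex is necessarily high-spin.
Configuration: e^4 t2^4 → 2 unpaired electrons.
μ(spin-only) = √[2(2+2)] = √8 ≈ 2.83 BM.

2.83 BM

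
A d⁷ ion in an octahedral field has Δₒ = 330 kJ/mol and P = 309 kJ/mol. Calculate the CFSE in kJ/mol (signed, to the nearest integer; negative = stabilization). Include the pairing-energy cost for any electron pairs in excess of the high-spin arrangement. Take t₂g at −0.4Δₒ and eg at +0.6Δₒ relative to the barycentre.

-285

Δₒ > P, so pairing is preferred: the ground state is low-spin.
That gives t₂g⁶ eg¹.
Orbital CFSE = -1.8Δₒ = -1.8 × 330 = -594 kJ/mol.
Excess pairs vs high-spin: 3 − 2 = 1; pairing cost = +309 kJ/mol.
Net CFSE = -594 + 309 = -285 kJ/mol.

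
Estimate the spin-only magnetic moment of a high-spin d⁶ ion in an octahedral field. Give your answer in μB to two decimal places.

Configuration: t2g^4 e_g^2 → 4 unpaired electrons.
μ(spin-only) = √[4(4+2)] = √24 ≈ 4.90 μB.

4.90 μB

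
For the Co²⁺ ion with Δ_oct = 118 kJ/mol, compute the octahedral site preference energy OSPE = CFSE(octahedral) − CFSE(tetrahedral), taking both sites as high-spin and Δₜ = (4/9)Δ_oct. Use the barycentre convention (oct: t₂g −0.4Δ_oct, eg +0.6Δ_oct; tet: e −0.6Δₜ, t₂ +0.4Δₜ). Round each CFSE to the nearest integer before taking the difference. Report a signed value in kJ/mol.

Co²⁺: group 9, so d-count = 9 − 2 = 7.
Octahedral high-spin t₂g⁵ eg²: CFSE = -0.8 × 118 = -94 kJ/mol.
Tetrahedral: e⁴ t₂³, CFSE = 4(−0.6) + 3(+0.4) = -1.2Δₜ = -1.2 × (4/9) × 118 = -63 kJ/mol.
Subtracting, OSPE = -94 − (-63) = -31 kJ/mol.

-31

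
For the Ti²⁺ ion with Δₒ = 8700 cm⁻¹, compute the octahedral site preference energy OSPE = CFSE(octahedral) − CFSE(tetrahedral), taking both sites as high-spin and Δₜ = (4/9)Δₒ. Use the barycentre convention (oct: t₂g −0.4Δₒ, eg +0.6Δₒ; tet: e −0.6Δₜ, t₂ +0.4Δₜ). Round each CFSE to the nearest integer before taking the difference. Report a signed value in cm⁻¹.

Ti is in group 4, so Ti²⁺ is d² (4 − 2 = 2).
Octahedral (high-spin): t2g^2 e_g^0, CFSE = 2(−0.4) + 0(+0.6) = -0.8Δₒ = -0.8 × 8700 = -6960 cm⁻¹.
Tetrahedral e^2 t2^0 gives -1.2Δₜ = -1.2 × (4/9) × 8700 = -4640 cm⁻¹.
Subtracting, OSPE = -6960 − (-4640) = -2320 cm⁻¹.

-2320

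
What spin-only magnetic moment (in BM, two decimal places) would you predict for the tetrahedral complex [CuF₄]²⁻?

Each F⁻ contributes -1; 4 × (-1) = -4. With overall charge -2, Cu is in the +2 oxidation state.
Cu is in group 11, so Cu²⁺ is d⁹ (11 − 2 = 9).
Tetrahedral splitting is small, so the complex is high-spin.
Configuration: e⁴ t₂⁵ → 1 unpaired electron.
μ(spin-only) = √[1(1+2)] = √3 ≈ 1.73 BM.

1.73 BM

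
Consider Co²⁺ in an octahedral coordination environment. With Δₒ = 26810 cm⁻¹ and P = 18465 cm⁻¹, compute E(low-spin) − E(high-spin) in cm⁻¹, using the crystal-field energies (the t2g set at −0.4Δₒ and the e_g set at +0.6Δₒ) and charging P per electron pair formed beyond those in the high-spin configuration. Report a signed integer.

Group 9 minus oxidation state +2 gives a d⁷ configuration for Co²⁺.
High-spin d⁷ fills as t2g^5 e_g^2 with CFSE 5(−0.4) + 2(+0.6) = -0.8Δₒ = -21448 cm⁻¹.
For low-spin the configuration is t2g^6 e_g^1: orbital energy -1.8 × 26810 = -48258 cm⁻¹, and 1 additional pair relative to high-spin adds 18465 cm⁻¹, giving -29793 cm⁻¹.
E(LS) − E(HS) = -29793 − (-21448) = -8345 cm⁻¹.

-8345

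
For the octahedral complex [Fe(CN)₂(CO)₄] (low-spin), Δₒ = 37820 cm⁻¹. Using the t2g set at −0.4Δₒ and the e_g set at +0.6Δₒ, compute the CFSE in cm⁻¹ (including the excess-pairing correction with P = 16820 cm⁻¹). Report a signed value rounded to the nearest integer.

-57128

Ligand charges: 2×(-1) from CN⁻ and 4×(+0) from CO sum to -2; with overall charge +0, Fe is +2.
Fe sits in group 8; removing 2 electrons leaves Fe²⁺ with 8 − 2 = 6 d electrons.
Electron filling gives t2g^6 e_g^0.
The orbital stabilization is -2.4Δₒ = -2.4 × 37820 = -90768 cm⁻¹.
High-spin d⁶ would be t2g^4 e_g^2 with 1 pair; low-spin has 3, so 2 excess pairs cost +2P = +33640 cm⁻¹.
Overall CFSE = -90768 + 33640 = -57128 cm⁻¹.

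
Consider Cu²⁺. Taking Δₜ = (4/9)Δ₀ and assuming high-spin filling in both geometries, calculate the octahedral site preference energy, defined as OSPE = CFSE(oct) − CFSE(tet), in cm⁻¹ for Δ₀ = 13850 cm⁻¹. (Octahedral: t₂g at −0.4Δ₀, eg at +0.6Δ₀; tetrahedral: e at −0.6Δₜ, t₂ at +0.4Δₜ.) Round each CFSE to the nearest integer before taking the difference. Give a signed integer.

Cu sits in group 11; removing 2 electrons leaves Cu²⁺ with 11 − 2 = 9 d electrons.
Octahedral high-spin t2g^6 e_g^3: CFSE = -0.6 × 13850 = -8310 cm⁻¹.
In a tetrahedral site the filling is e^4 t2^5: CFSE(tet) = -0.4Δₜ = -0.4 × (4/9)(13850) = -2462 cm⁻¹.
OSPE = CFSE(oct) − CFSE(tet) = -8310 − (-2462) = -5848 cm⁻¹.

-5848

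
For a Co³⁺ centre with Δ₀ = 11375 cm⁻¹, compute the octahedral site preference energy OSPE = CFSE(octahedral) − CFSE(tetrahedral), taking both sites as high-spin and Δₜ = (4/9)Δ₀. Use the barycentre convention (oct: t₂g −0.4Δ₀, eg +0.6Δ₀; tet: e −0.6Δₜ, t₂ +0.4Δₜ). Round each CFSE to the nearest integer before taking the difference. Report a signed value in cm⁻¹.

Co sits in group 9; removing 3 electrons leaves Co³⁺ with 9 − 3 = 6 d electrons.
In an octahedral site d⁶ (HS) is t2g^4 e_g^2, giving CFSE(oct) = -0.4Δ₀ = -4550 cm⁻¹.
Tetrahedral: e^3 t2^3, CFSE = 3(−0.6) + 3(+0.4) = -0.6Δₜ = -0.6 × (4/9) × 11375 = -3033 cm⁻¹.
OSPE = CFSE(oct) − CFSE(tet) = -4550 − (-3033) = -1517 cm⁻¹.

-1517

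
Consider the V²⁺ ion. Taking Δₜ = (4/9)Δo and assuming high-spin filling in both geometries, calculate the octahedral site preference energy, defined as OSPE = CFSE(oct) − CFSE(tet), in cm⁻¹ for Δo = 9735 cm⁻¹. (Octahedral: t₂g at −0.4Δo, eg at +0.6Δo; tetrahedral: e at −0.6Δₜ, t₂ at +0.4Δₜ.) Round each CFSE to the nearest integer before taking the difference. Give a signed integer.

V²⁺: group 5, so d-count = 5 − 2 = 3.
Octahedral (high-spin): t₂g³ eg⁰, CFSE = 3(−0.4) + 0(+0.6) = -1.2Δo = -1.2 × 9735 = -11682 cm⁻¹.
In a tetrahedral site the filling is e² t₂¹: CFSE(tet) = -0.8Δₜ = -0.8 × (4/9)(9735) = -3461 cm⁻¹.
Subtracting, OSPE = -11682 − (-3461) = -8221 cm⁻¹.

-8221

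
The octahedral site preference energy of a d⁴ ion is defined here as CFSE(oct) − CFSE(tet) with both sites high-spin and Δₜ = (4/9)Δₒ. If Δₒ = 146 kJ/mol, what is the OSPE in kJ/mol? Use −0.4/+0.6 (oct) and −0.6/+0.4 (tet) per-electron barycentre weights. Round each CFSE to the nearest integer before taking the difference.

-62

Octahedral (high-spin): t2g^3 e_g^1, CFSE = 3(−0.4) + 1(+0.6) = -0.6Δₒ = -0.6 × 146 = -88 kJ/mol.
In a tetrahedral site the filling is e^2 t2^2: CFSE(tet) = -0.4Δₜ = -0.4 × (4/9)(146) = -26 kJ/mol.
OSPE = -88 − (-26) = -62 kJ/mol.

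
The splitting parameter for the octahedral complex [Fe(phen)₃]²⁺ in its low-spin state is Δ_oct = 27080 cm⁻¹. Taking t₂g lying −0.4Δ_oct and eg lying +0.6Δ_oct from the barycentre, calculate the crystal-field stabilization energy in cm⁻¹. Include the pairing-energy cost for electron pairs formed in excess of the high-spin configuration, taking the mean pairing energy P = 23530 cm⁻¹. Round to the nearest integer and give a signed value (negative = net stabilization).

phen is neutral, so the +2 overall charge sits on Fe: oxidation state +2.
Fe²⁺: group 8, so d-count = 8 − 2 = 6.
The d⁶ electrons fill as t₂g⁶ eg⁰.
The orbital stabilization is -2.4Δ_oct = -2.4 × 27080 = -64992 cm⁻¹.
Relative to high-spin t₂g⁴ eg² (1 paired), the low-spin configuration has 2 additional pairs, contributing +2 × 23530 = +47060 cm⁻¹.
Overall CFSE = -64992 + 47060 = -17932 cm⁻¹.

-17932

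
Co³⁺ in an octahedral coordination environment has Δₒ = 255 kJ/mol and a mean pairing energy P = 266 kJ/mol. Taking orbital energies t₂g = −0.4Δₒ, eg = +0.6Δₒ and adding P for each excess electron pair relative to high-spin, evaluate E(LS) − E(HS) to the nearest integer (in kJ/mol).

22

Co³⁺: group 9, so d-count = 9 − 3 = 6.
High-spin: t₂g⁴ eg², CFSE = -0.4Δₒ = -102 kJ/mol.
For low-spin the configuration is t₂g⁶ eg⁰: orbital energy -2.4 × 255 = -612 kJ/mol, and 2 additional pairs relative to high-spin add 532 kJ/mol, giving -80 kJ/mol.
E(LS) − E(HS) = -80 − (-102) = 22 kJ/mol.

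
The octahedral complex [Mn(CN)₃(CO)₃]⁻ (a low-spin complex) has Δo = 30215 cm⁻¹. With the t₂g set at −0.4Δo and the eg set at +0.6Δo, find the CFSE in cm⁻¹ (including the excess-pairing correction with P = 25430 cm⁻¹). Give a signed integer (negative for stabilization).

-9570

Ligand charges: 3×(-1) from CN⁻ and 3×(+0) from CO sum to -3; with overall charge -1, Mn is +2.
Mn²⁺: group 7, so d-count = 7 − 2 = 5.
The d⁵ electrons fill as t₂g⁵ eg⁰.
CFSE(orbital) = 5×(-0.4Δo) + 0×(0.6Δo) = -2.0Δo; with Δo = 30215 cm⁻¹ that is -60430 cm⁻¹.
High-spin d⁵ would be t₂g³ eg² with 0 pairs; low-spin has 2, so 2 excess pairs cost +2P = +50860 cm⁻¹.
Net CFSE = -60430 + 50860 = -9570 cm⁻¹.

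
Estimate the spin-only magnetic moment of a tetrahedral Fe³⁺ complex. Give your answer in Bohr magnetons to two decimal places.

5.92 Bohr magnetons

Fe is in group 8, so Fe³⁺ is d⁵ (8 − 3 = 5).
With tetrahedral geometry the complex is necessarily high-spin.
Configuration: e² t₂³ → 5 unpaired electrons.
μ(spin-only) = √[5(5+2)] = √35 ≈ 5.92 Bohr magnetons.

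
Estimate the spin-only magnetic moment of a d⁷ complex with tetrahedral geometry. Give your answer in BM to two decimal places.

Tetrahedral splitting is small, so the complex is high-spin.
Configuration: e⁴ t₂³ → 3 unpaired electrons.
μ(spin-only) = √[3(3+2)] = √15 ≈ 3.87 BM.

3.87 BM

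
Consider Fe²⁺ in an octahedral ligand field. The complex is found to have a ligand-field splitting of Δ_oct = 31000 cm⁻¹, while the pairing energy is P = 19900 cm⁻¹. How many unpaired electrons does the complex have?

0

Fe²⁺: group 8, so d-count = 8 − 2 = 6.
Since Δ_oct = 31000 cm⁻¹ > P = 19900 cm⁻¹, the complex adopts the low-spin configuration.
That gives t₂g⁶ eg⁰.
Unpaired electrons: 0.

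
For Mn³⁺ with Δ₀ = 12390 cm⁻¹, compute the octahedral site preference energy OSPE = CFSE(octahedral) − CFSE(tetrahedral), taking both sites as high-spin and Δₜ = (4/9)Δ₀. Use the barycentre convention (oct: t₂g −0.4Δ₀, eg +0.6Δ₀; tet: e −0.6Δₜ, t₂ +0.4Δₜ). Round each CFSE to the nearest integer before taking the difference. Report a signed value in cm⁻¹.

-5231

Mn³⁺: group 7, so d-count = 7 − 3 = 4.
Octahedral (high-spin): t₂g³ eg¹, CFSE = 3(−0.4) + 1(+0.6) = -0.6Δ₀ = -0.6 × 12390 = -7434 cm⁻¹.
Tetrahedral: e² t₂², CFSE = 2(−0.6) + 2(+0.4) = -0.4Δₜ = -0.4 × (4/9) × 12390 = -2203 cm⁻¹.
OSPE = CFSE(oct) − CFSE(tet) = -7434 − (-2203) = -5231 cm⁻¹.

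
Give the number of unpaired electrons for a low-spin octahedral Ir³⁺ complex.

Ir is in group 9, so Ir³⁺ is d⁶ (9 − 3 = 6).
Configuration: t2g^6 e_g^0, giving 0 unpaired electrons.

0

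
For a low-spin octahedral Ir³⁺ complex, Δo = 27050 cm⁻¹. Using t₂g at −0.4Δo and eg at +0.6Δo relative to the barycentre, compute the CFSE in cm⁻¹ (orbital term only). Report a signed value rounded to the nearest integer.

-64920

Ir is in group 9, so Ir³⁺ is d⁶ (9 − 3 = 6).
Electron filling gives t₂g⁶ eg⁰.
CFSE(orbital) = 6×(-0.4Δo) + 0×(0.6Δo) = -2.4Δo; with Δo = 27050 cm⁻¹ that is -64920 cm⁻¹.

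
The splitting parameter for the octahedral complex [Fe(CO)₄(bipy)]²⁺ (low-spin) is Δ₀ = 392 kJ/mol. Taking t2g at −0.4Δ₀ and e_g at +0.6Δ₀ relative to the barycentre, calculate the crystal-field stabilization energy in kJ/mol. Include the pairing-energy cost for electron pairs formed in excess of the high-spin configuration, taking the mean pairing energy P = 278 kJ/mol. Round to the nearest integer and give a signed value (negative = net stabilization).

-385

Ligand charges: 4×(+0) from CO and 1×(+0) from bipy sum to +0; with overall charge +2, Fe is +2.
Fe²⁺: group 8, so d-count = 8 − 2 = 6.
The d⁶ electrons fill as t2g^6 e_g^0.
Orbital CFSE = 6(-0.4) + 0(0.6) = -2.4Δ₀ = -2.4 × 392 = -941 kJ/mol.
Pairing penalty: 3 pairs vs 1 in the high-spin reference → 2 extra × P = 556 kJ/mol.
Combining: -941 + 556 = -385 kJ/mol.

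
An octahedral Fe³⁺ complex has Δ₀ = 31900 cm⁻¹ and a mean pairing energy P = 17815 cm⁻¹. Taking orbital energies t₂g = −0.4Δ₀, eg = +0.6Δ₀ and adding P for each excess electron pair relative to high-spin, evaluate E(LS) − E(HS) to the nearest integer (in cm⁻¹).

-28170

Group 8 minus oxidation state +3 gives a d⁵ configuration for Fe³⁺.
In the high-spin limit (t₂g³ eg²) the orbital term is 0.0Δ₀ = 0 cm⁻¹, with no excess pairing.
Low-spin: t₂g⁵ eg⁰, orbital CFSE = -2.0Δ₀ = -63800 cm⁻¹; plus 2 excess pairs × P = +35630 cm⁻¹; total -28170 cm⁻¹.
Thus E(LS) − E(HS) = -28170 cm⁻¹.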